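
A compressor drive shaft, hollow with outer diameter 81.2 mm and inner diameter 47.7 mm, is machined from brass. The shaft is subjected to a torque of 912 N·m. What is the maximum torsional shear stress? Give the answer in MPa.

J = π(d_o⁴ − d_i⁴)/32 = π(0.0812⁴ − 0.0477⁴)/32 = 3.760×10^-6 m⁴.
τ_max = T·r/J = 912.0 × 0.0406 / 3.760×10^-6 = 9.848×10^6 Pa.

9.85 MPa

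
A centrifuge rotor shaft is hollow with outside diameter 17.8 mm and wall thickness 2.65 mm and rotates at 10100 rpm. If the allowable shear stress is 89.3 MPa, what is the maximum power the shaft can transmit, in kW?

79.2 kW

J = π(d_o⁴ − d_i⁴)/32 = π(0.0178⁴ − 0.0125⁴)/32 = 7.459×10^-9 m⁴.
T_max = τ_allow·J/r = 8.93×10^7 × 7.459×10^-9 / 0.00890 = 74.84 N·m.
ω = 2π·10100/60 = 1058 rad/s, so P_max = T_max·ω = 7.915×10^4 W.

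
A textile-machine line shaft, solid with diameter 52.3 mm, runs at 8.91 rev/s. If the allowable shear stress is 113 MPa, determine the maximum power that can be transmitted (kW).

178 kW

J = πd⁴/32 = π(0.0523)⁴/32 = 7.345×10^-7 m⁴.
T_max = τ_allow·J/r = 1.13×10^8 × 7.345×10^-7 / 0.0261 = 3174 N·m.
ω = 2π·8.91 = 55.98 rad/s, so P_max = T_max·ω = 1.777×10^5 W.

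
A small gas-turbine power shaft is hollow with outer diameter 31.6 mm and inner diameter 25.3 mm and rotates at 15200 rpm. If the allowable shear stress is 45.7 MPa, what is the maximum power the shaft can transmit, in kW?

J = π(d_o⁴ − d_i⁴)/32 = π(0.0316⁴ − 0.0253⁴)/32 = 5.767×10^-8 m⁴.
T_max = τ_allow·J/r = 4.57×10^7 × 5.767×10^-8 / 0.0158 = 166.8 N·m.
ω = 2π·15200/60 = 1592 rad/s, so P_max = T_max·ω = 2.655×10^5 W.

266 kW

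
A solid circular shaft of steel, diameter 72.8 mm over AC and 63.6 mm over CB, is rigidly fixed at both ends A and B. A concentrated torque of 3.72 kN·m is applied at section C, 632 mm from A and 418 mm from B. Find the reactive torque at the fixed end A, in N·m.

1980 N·m

Compatibility: T_A·a/J_AC = T_B·b/J_CB with T_A + T_B = T₀.
J_AC = 2.76×10^-6 m⁴, J_CB = 1.61×10^-6 m⁴, so T_A = T₀·(J_AC/a)/((J_AC/a)+(J_CB/b)) = 1978 N·m, T_B = 1742 N·m.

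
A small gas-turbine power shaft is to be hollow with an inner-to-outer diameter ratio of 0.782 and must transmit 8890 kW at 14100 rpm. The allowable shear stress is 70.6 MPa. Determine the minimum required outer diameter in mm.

88.5 mm

ω = 2π·14100/60 = 1477 rad/s, so T = P/ω = 8890×10³ / 1477 = 6021 N·m.
For a hollow shaft with d_i/d_o = 0.782: τ_max = 16T/(π d_o³ (1−k⁴)), so d_o = [16T/(π τ_allow (1−k⁴))]^(1/3) = [16·6021/(π·7.06×10^7·0.6260)]^(1/3) = 0.08853 m.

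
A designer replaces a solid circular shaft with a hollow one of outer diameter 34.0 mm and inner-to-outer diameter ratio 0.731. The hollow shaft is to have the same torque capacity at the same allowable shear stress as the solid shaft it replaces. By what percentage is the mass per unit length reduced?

41.7 %

Equal τ_max and T ⇒ the solid shaft needs d_s³ = d_o³(1−k⁴), so d_s = 34.0·(1−0.731⁴)^(1/3) = 30.40 mm.
Area ratio A_h/A_s = d_o²(1−k²)/d_s² = (1−k²)/(1−k⁴)^(2/3) = 0.5826.
Mass saving = 1 − 0.5826 = 41.7 %.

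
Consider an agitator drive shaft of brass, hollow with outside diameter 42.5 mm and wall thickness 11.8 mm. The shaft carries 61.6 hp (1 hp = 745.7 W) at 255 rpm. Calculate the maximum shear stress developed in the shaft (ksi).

ω = 2π·255/60 = 26.70 rad/s, so T = P/ω = 61.6×745.7 / 26.70 = 1720 N·m.
J = π(d_o⁴ − d_i⁴)/32 = π(0.0425⁴ − 0.0189⁴)/32 = 3.078×10^-7 m⁴.
τ_max = T·r/J = 1720 × 0.0213 / 3.078×10^-7 = 1.188×10^8 Pa.

17.2 ksi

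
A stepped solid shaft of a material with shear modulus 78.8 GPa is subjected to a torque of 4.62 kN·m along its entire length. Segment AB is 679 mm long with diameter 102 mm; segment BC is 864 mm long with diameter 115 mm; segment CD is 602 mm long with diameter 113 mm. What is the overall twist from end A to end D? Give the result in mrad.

J_AB = π(0.102)⁴/32 = 1.06×10^-5 m⁴; J_BC = π(0.115)⁴/32 = 1.72×10^-5 m⁴; J_CD = π(0.113)⁴/32 = 1.60×10^-5 m⁴.
θ = (T/G)·Σ L_i/J_i = (4620/78.8×10⁹)·(0.679/1.06×10^-5 + 0.864/1.72×10^-5 + 0.602/1.60×10^-5) = 8.901×10^-3 rad.

8.90 mrad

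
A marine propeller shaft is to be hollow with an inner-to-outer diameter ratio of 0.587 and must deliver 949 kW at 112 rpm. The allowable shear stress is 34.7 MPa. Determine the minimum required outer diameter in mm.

ω = 2π·112/60 = 11.73 rad/s, so T = P/ω = 949×10³ / 11.73 = 80910 N·m.
For a hollow shaft with d_i/d_o = 0.587: τ_max = 16T/(π d_o³ (1−k⁴)), so d_o = [16T/(π τ_allow (1−k⁴))]^(1/3) = [16·80910/(π·3.47×10^7·0.8813)]^(1/3) = 0.2380 m.

238 mm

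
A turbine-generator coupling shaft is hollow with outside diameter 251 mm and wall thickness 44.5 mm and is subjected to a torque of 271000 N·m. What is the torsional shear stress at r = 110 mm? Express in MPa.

J = π(d_o⁴ − d_i⁴)/32 = π(0.251⁴ − 0.162⁴)/32 = 3.221×10^-4 m⁴.
Shear stress varies linearly with radius: τ = T·r/J = 271000 × 0.110 / 3.221×10^-4 = 9.256×10^7 Pa.

92.6 MPa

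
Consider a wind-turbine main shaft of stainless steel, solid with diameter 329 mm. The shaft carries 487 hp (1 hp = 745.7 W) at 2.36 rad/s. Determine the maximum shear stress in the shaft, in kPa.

ω = 2.36 rad/s, so T = P/ω = 487×745.7 / 2.360 = 153900 N·m.
J = πd⁴/32 = π(0.329)⁴/32 = 1.150×10^-3 m⁴.
τ_max = T·r/J = 153900 × 0.165 / 1.150×10^-3 = 2.201×10^7 Pa.

22000 kPa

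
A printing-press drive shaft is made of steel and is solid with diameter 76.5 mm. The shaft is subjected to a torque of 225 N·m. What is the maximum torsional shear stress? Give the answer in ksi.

0.371 ksi

J = πd⁴/32 = π(0.0765)⁴/32 = 3.362×10^-6 m⁴.
τ_max = T·r/J = 225.0 × 0.0382 / 3.362×10^-6 = 2.560×10^6 Pa.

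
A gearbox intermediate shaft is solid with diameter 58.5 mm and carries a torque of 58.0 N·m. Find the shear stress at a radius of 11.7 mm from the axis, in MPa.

J = πd⁴/32 = π(0.0585)⁴/32 = 1.150×10^-6 m⁴.
Shear stress varies linearly with radius: τ = T·r/J = 58.00 × 0.0117 / 1.150×10^-6 = 5.902×10^5 Pa.

0.590 MPa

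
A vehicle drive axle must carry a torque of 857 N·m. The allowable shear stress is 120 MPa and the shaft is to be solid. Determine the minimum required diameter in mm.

For a solid shaft τ_max = 16T/(πd³), so d = (16T/(π τ_allow))^(1/3) = (16·857.0/(π·1.20×10^8))^(1/3) = 0.03313 m.

33.1 mm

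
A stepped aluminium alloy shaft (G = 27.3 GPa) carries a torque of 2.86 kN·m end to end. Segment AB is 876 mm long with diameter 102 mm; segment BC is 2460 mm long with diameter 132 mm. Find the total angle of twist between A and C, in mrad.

17.3 mrad

J_AB = π(0.102)⁴/32 = 1.06×10^-5 m⁴; J_BC = π(0.132)⁴/32 = 2.98×10^-5 m⁴.
θ = (T/G)·Σ L_i/J_i = (2860/27.3×10⁹)·(0.876/1.06×10^-5 + 2.46/2.98×10^-5) = 0.01728 rad.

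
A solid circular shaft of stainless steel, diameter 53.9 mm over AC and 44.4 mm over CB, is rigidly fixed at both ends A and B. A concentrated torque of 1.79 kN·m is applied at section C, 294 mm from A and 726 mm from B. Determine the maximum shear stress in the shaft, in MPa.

49.1 MPa

Compatibility: T_A·a/J_AC = T_B·b/J_CB with T_A + T_B = T₀.
J_AC = 8.29×10^-7 m⁴, J_CB = 3.82×10^-7 m⁴, so T_A = T₀·(J_AC/a)/((J_AC/a)+(J_CB/b)) = 1509 N·m, T_B = 281.3 N·m.
τ in each portion: τ_AC = 4.91×10^7 Pa, τ_CB = 1.64×10^7 Pa; maximum is in AC.
τ_max = T_AC·r/J = 1509·0.0269/8.29×10^-7 = 4.907×10^7 Pa.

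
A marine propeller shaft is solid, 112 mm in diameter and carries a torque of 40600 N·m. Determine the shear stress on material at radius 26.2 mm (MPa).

J = πd⁴/32 = π(0.112)⁴/32 = 1.545×10^-5 m⁴.
Shear stress varies linearly with radius: τ = T·r/J = 40600 × 0.0262 / 1.545×10^-5 = 6.886×10^7 Pa.

68.9 MPa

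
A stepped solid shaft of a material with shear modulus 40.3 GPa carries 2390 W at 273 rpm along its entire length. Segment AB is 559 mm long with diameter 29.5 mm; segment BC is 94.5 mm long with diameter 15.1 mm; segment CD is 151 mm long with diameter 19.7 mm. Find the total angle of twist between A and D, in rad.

ω = 2π·273/60 = 28.59 rad/s, so T = P/ω = 2390 / 28.59 = 83.60 N·m.
J_AB = π(0.0295)⁴/32 = 7.44×10^-8 m⁴; J_BC = π(0.0151)⁴/32 = 5.10×10^-9 m⁴; J_CD = π(0.0197)⁴/32 = 1.48×10^-8 m⁴.
θ = (T/G)·Σ L_i/J_i = (83.60/40.3×10⁹)·(0.559/7.44×10^-8 + 0.0945/5.10×10^-9 + 0.151/1.48×10^-8) = 0.07519 rad.

0.0752 rad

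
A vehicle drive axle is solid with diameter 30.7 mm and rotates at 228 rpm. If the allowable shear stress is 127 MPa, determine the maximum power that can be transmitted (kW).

J = πd⁴/32 = π(0.0307)⁴/32 = 8.721×10^-8 m⁴.
T_max = τ_allow·J/r = 1.27×10^8 × 8.721×10^-8 / 0.0153 = 721.5 N·m.
ω = 2π·228/60 = 23.88 rad/s, so P_max = T_max·ω = 1.723×10^4 W.

17.2 kW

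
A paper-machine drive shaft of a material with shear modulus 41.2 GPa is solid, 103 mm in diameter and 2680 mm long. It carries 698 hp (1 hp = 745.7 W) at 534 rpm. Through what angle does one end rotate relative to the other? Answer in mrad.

54.8 mrad

ω = 2π·534/60 = 55.92 rad/s, so T = P/ω = 698×745.7 / 55.92 = 9308 N·m.
J = πd⁴/32 = π(0.103)⁴/32 = 1.105×10^-5 m⁴.
θ = T·L/(G·J) = 9308 × 2.68 / (41.2×10⁹ × 1.105×10^-5) = 0.05479 rad.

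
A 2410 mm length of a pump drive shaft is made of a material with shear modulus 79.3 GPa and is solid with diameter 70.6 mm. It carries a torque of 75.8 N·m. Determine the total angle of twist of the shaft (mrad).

0.944 mrad

J = πd⁴/32 = π(0.0706)⁴/32 = 2.439×10^-6 m⁴.
θ = T·L/(G·J) = 75.80 × 2.41 / (79.3×10⁹ × 2.439×10^-6) = 9.445×10^-4 rad.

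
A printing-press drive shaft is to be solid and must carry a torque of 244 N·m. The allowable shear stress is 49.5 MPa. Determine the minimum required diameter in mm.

29.3 mm

For a solid shaft τ_max = 16T/(πd³), so d = (16T/(π τ_allow))^(1/3) = (16·244.0/(π·4.95×10^7))^(1/3) = 0.02928 m.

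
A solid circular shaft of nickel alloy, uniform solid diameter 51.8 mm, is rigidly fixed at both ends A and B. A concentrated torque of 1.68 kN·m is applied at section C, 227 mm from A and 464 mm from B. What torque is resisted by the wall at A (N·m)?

1130 N·m

With uniform GJ and both ends fixed, compatibility θ_AC = θ_CB gives T_A·a = T_B·b, together with T_A + T_B = T₀.
T_A = T₀·b/(a+b) = 1680·464/691.0 = 1128 N·m; T_B = 551.9 N·m.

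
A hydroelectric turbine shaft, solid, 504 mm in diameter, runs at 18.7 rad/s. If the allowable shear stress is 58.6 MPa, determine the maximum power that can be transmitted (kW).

J = πd⁴/32 = π(0.504)⁴/32 = 6.335×10^-3 m⁴.
T_max = τ_allow·J/r = 5.86×10^7 × 6.335×10^-3 / 0.252 = 1.473e6 N·m.
ω = 18.7 rad/s, so P_max = T_max·ω = 2.755×10^7 W.

27500 kW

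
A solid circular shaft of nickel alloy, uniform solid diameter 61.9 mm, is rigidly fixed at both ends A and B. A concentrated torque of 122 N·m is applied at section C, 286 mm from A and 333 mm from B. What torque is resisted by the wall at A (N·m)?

65.6 N·m

With uniform GJ and both ends fixed, compatibility θ_AC = θ_CB gives T_A·a = T_B·b, together with T_A + T_B = T₀.
T_A = T₀·b/(a+b) = 122.0·333/619.0 = 65.63 N·m; T_B = 56.37 N·m.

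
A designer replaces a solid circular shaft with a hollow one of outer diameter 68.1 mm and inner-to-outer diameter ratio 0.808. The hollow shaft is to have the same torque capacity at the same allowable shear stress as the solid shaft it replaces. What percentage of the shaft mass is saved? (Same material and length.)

Equal τ_max and T ⇒ the solid shaft needs d_s³ = d_o³(1−k⁴), so d_s = 68.1·(1−0.808⁴)^(1/3) = 56.59 mm.
Area ratio A_h/A_s = d_o²(1−k²)/d_s² = (1−k²)/(1−k⁴)^(2/3) = 0.5027.
Mass saving = 1 − 0.5027 = 49.7 %.

49.7 %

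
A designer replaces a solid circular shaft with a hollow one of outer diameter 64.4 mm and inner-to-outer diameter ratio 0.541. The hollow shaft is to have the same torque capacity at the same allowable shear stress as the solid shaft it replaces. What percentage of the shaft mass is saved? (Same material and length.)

Equal τ_max and T ⇒ the solid shaft needs d_s³ = d_o³(1−k⁴), so d_s = 64.4·(1−0.541⁴)^(1/3) = 62.51 mm.
Area ratio A_h/A_s = d_o²(1−k²)/d_s² = (1−k²)/(1−k⁴)^(2/3) = 0.7508.
Mass saving = 1 − 0.7508 = 24.9 %.

24.9 %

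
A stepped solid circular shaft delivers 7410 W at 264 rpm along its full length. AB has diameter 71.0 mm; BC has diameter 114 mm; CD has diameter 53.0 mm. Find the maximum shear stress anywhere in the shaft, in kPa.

ω = 2π·264/60 = 27.65 rad/s, so T = P/ω = 7410 / 27.65 = 268.0 N·m.
Under the same torque, τ_max = 16T/(πd³) is largest where d is smallest — segment CD (d = 53.0 mm).
τ_max = 16·268.0/(π·(0.0530)³) = 9.169×10^6 Pa.

9170 kPa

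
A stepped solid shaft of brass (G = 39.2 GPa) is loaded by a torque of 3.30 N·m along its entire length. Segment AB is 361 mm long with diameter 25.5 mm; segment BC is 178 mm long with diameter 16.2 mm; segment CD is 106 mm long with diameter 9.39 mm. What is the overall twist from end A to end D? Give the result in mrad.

J_AB = π(0.0255)⁴/32 = 4.15×10^-8 m⁴; J_BC = π(0.0162)⁴/32 = 6.76×10^-9 m⁴; J_CD = π(0.00939)⁴/32 = 7.63×10^-10 m⁴.
θ = (T/G)·Σ L_i/J_i = (3.300/39.2×10⁹)·(0.361/4.15×10^-8 + 0.178/6.76×10^-9 + 0.106/7.63×10^-10) = 0.01464 rad.

14.6 mrad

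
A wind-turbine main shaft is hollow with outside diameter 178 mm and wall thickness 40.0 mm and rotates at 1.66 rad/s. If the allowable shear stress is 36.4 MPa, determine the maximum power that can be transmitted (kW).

60.8 kW

J = π(d_o⁴ − d_i⁴)/32 = π(0.178⁴ − 0.0980⁴)/32 = 8.950×10^-5 m⁴.
T_max = τ_allow·J/r = 3.64×10^7 × 8.950×10^-5 / 0.0890 = 36600 N·m.
ω = 1.66 rad/s, so P_max = T_max·ω = 6.076×10^4 W.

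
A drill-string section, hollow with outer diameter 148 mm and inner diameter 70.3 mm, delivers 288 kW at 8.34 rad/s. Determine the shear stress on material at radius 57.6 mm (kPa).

ω = 8.34 rad/s, so T = P/ω = 288×10³ / 8.340 = 34530 N·m.
J = π(d_o⁴ − d_i⁴)/32 = π(0.148⁴ − 0.0703⁴)/32 = 4.470×10^-5 m⁴.
Shear stress varies linearly with radius: τ = T·r/J = 34530 × 0.0576 / 4.470×10^-5 = 4.449×10^7 Pa.

44500 kPa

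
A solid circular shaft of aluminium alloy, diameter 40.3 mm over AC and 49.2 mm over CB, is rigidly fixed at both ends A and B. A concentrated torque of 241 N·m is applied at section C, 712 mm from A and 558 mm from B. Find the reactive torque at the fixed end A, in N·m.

Compatibility: T_A·a/J_AC = T_B·b/J_CB with T_A + T_B = T₀.
J_AC = 2.59×10^-7 m⁴, J_CB = 5.75×10^-7 m⁴, so T_A = T₀·(J_AC/a)/((J_AC/a)+(J_CB/b)) = 62.85 N·m, T_B = 178.2 N·m.

62.8 N·m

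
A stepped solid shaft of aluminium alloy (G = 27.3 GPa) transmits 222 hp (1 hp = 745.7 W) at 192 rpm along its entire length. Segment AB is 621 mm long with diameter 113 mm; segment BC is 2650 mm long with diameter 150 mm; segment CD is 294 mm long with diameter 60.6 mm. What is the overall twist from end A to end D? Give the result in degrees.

ω = 2π·192/60 = 20.11 rad/s, so T = P/ω = 222×745.7 / 20.11 = 8234 N·m.
J_AB = π(0.113)⁴/32 = 1.60×10^-5 m⁴; J_BC = π(0.150)⁴/32 = 4.97×10^-5 m⁴; J_CD = π(0.0606)⁴/32 = 1.32×10^-6 m⁴.
θ = (T/G)·Σ L_i/J_i = (8234/27.3×10⁹)·(0.621/1.60×10^-5 + 2.65/4.97×10^-5 + 0.294/1.32×10^-6) = 0.09475 rad.

5.43°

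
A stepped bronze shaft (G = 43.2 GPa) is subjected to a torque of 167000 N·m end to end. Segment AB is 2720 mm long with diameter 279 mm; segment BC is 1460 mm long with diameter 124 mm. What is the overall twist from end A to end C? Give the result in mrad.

J_AB = π(0.279)⁴/32 = 5.95×10^-4 m⁴; J_BC = π(0.124)⁴/32 = 2.32×10^-5 m⁴.
θ = (T/G)·Σ L_i/J_i = (167000/43.2×10⁹)·(2.72/5.95×10^-4 + 1.46/2.32×10^-5) = 0.2608 rad.

261 mrad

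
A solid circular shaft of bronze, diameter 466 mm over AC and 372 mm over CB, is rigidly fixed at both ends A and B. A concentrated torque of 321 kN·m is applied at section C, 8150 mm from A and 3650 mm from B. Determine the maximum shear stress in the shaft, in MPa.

15.1 MPa

Compatibility: T_A·a/J_AC = T_B·b/J_CB with T_A + T_B = T₀.
J_AC = 4.63×10^-3 m⁴, J_CB = 1.88×10^-3 m⁴, so T_A = T₀·(J_AC/a)/((J_AC/a)+(J_CB/b)) = 168300 N·m, T_B = 152700 N·m.
τ in each portion: τ_AC = 8.47×10^6 Pa, τ_CB = 1.51×10^7 Pa; maximum is in CB.
τ_max = T_CB·r/J = 152700·0.186/1.88×10^-3 = 1.510×10^7 Pa.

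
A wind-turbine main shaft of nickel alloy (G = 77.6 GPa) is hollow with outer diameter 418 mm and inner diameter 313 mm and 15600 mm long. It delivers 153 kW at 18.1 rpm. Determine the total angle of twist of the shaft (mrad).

ω = 2π·18.1/60 = 1.895 rad/s, so T = P/ω = 153×10³ / 1.895 = 80720 N·m.
J = π(d_o⁴ − d_i⁴)/32 = π(0.418⁴ − 0.313⁴)/32 = 2.055×10^-3 m⁴.
θ = T·L/(G·J) = 80720 × 15.6 / (77.6×10⁹ × 2.055×10^-3) = 7.897×10^-3 rad.

7.90 mrad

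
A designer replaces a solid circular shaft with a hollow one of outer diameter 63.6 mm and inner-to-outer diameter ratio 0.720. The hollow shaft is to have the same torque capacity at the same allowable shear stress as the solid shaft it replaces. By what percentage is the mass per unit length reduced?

Equal τ_max and T ⇒ the solid shaft needs d_s³ = d_o³(1−k⁴), so d_s = 63.6·(1−0.720⁴)^(1/3) = 57.30 mm.
Area ratio A_h/A_s = d_o²(1−k²)/d_s² = (1−k²)/(1−k⁴)^(2/3) = 0.5933.
Mass saving = 1 − 0.5933 = 40.7 %.

40.7 %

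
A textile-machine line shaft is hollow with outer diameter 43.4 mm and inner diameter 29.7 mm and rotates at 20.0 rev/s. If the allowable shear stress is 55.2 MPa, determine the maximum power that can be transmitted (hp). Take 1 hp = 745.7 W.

117 hp

J = π(d_o⁴ − d_i⁴)/32 = π(0.0434⁴ − 0.0297⁴)/32 = 2.719×10^-7 m⁴.
T_max = τ_allow·J/r = 5.52×10^7 × 2.719×10^-7 / 0.0217 = 691.7 N·m.
ω = 2π·20.0 = 125.7 rad/s, so P_max = T_max·ω = 8.692×10^4 W.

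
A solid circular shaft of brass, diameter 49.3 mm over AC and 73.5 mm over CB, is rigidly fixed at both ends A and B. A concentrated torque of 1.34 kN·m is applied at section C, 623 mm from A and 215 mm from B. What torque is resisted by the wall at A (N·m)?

87.5 N·m

Compatibility: T_A·a/J_AC = T_B·b/J_CB with T_A + T_B = T₀.
J_AC = 5.80×10^-7 m⁴, J_CB = 2.87×10^-6 m⁴, so T_A = T₀·(J_AC/a)/((J_AC/a)+(J_CB/b)) = 87.49 N·m, T_B = 1253 N·m.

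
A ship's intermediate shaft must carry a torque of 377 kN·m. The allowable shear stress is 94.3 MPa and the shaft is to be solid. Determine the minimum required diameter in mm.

For a solid shaft τ_max = 16T/(πd³), so d = (16T/(π τ_allow))^(1/3) = (16·377000/(π·9.43×10^7))^(1/3) = 0.2731 m.

273 mm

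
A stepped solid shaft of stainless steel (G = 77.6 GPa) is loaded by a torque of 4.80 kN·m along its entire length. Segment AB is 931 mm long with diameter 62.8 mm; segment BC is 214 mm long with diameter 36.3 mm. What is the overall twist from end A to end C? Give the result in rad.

J_AB = π(0.0628)⁴/32 = 1.53×10^-6 m⁴; J_BC = π(0.0363)⁴/32 = 1.70×10^-7 m⁴.
θ = (T/G)·Σ L_i/J_i = (4800/77.6×10⁹)·(0.931/1.53×10^-6 + 0.214/1.70×10^-7) = 0.1154 rad.

0.115 rad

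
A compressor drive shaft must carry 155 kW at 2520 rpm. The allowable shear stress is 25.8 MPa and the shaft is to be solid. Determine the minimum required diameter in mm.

ω = 2π·2520/60 = 263.9 rad/s, so T = P/ω = 155×10³ / 263.9 = 587.4 N·m.
For a solid shaft τ_max = 16T/(πd³), so d = (16T/(π τ_allow))^(1/3) = (16·587.4/(π·2.58×10^7))^(1/3) = 0.04876 m.

48.8 mm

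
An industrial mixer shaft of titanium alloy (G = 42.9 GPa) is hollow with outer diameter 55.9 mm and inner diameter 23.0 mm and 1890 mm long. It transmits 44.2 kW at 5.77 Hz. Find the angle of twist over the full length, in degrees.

ω = 2π·5.77 = 36.25 rad/s, so T = P/ω = 44.2×10³ / 36.25 = 1219 N·m.
J = π(d_o⁴ − d_i⁴)/32 = π(0.0559⁴ − 0.0230⁴)/32 = 9.311×10^-7 m⁴.
θ = T·L/(G·J) = 1219 × 1.89 / (42.9×10⁹ × 9.311×10^-7) = 0.05768 rad.

3.31°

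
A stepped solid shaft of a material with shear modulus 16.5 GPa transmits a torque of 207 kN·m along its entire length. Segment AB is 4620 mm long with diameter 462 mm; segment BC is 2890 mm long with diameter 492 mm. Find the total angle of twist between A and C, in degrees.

J_AB = π(0.462)⁴/32 = 4.47×10^-3 m⁴; J_BC = π(0.492)⁴/32 = 5.75×10^-3 m⁴.
θ = (T/G)·Σ L_i/J_i = (207000/16.5×10⁹)·(4.62/4.47×10^-3 + 2.89/5.75×10^-3) = 0.01926 rad.

1.10°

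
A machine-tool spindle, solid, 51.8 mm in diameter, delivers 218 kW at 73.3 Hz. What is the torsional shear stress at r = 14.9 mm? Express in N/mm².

9.98 N/mm²

ω = 2π·73.3 = 460.6 rad/s, so T = P/ω = 218×10³ / 460.6 = 473.3 N·m.
J = πd⁴/32 = π(0.0518)⁴/32 = 7.068×10^-7 m⁴.
Shear stress varies linearly with radius: τ = T·r/J = 473.3 × 0.0149 / 7.068×10^-7 = 9.978×10^6 Pa.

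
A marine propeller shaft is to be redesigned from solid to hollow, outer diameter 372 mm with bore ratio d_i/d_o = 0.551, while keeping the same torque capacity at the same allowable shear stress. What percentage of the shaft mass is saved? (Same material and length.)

Equal τ_max and T ⇒ the solid shaft needs d_s³ = d_o³(1−k⁴), so d_s = 372·(1−0.551⁴)^(1/3) = 360.2 mm.
Area ratio A_h/A_s = d_o²(1−k²)/d_s² = (1−k²)/(1−k⁴)^(2/3) = 0.7428.
Mass saving = 1 − 0.7428 = 25.7 %.

25.7 %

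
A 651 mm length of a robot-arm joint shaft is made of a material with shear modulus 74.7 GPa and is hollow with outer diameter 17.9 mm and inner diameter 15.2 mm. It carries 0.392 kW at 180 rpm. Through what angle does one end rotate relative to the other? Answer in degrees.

2.15°

ω = 2π·180/60 = 18.85 rad/s, so T = P/ω = 0.392×10³ / 18.85 = 20.80 N·m.
J = π(d_o⁴ − d_i⁴)/32 = π(0.0179⁴ − 0.0152⁴)/32 = 4.838×10^-9 m⁴.
θ = T·L/(G·J) = 20.80 × 0.651 / (74.7×10⁹ × 4.838×10^-9) = 0.03746 rad.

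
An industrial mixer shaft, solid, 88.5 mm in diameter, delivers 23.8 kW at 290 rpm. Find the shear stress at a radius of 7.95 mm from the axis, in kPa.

ω = 2π·290/60 = 30.37 rad/s, so T = P/ω = 23.8×10³ / 30.37 = 783.7 N·m.
J = πd⁴/32 = π(0.0885)⁴/32 = 6.022×10^-6 m⁴.
Shear stress varies linearly with radius: τ = T·r/J = 783.7 × 0.00795 / 6.022×10^-6 = 1.035×10^6 Pa.

1030 kPa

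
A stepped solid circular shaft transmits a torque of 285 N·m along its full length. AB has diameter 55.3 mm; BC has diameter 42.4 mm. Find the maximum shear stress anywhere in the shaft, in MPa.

Under the same torque, τ_max = 16T/(πd³) is largest where d is smallest — segment BC (d = 42.4 mm).
τ_max = 16·285.0/(π·(0.0424)³) = 1.904×10^7 Pa.

19.0 MPa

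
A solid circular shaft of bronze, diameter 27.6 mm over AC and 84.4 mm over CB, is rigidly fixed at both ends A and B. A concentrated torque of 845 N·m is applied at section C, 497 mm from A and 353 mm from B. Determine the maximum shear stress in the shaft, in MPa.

7.10 MPa

Compatibility: T_A·a/J_AC = T_B·b/J_CB with T_A + T_B = T₀.
J_AC = 5.70×10^-8 m⁴, J_CB = 4.98×10^-6 m⁴, so T_A = T₀·(J_AC/a)/((J_AC/a)+(J_CB/b)) = 6.808 N·m, T_B = 838.2 N·m.
τ in each portion: τ_AC = 1.65×10^6 Pa, τ_CB = 7.10×10^6 Pa; maximum is in CB.
τ_max = T_CB·r/J = 838.2·0.0422/4.98×10^-6 = 7.100×10^6 Pa.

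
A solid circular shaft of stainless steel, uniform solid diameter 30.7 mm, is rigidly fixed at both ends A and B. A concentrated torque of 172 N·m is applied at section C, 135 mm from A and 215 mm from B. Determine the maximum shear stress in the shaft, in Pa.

With uniform GJ and both ends fixed, compatibility θ_AC = θ_CB gives T_A·a = T_B·b, together with T_A + T_B = T₀.
T_A = T₀·b/(a+b) = 172.0·215/350.0 = 105.7 N·m; T_B = 66.34 N·m.
τ in each portion: τ_AC = 1.86×10^7 Pa, τ_CB = 1.17×10^7 Pa; maximum is in AC.
τ_max = T_AC·r/J = 105.7·0.0153/8.72×10^-8 = 1.860×10^7 Pa.

1.86e7 Pa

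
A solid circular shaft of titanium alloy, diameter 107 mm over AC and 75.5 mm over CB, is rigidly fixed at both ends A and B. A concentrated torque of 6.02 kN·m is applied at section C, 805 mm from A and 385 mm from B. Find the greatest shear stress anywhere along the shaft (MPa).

Compatibility: T_A·a/J_AC = T_B·b/J_CB with T_A + T_B = T₀.
J_AC = 1.29×10^-5 m⁴, J_CB = 3.19×10^-6 m⁴, so T_A = T₀·(J_AC/a)/((J_AC/a)+(J_CB/b)) = 3965 N·m, T_B = 2055 N·m.
τ in each portion: τ_AC = 1.65×10^7 Pa, τ_CB = 2.43×10^7 Pa; maximum is in CB.
τ_max = T_CB·r/J = 2055·0.0377/3.19×10^-6 = 2.432×10^7 Pa.

24.3 MPa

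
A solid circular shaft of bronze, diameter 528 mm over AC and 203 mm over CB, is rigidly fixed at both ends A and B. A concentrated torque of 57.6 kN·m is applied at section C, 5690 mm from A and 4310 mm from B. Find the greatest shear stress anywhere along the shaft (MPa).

1.94 MPa

Compatibility: T_A·a/J_AC = T_B·b/J_CB with T_A + T_B = T₀.
J_AC = 7.63×10^-3 m⁴, J_CB = 1.67×10^-4 m⁴, so T_A = T₀·(J_AC/a)/((J_AC/a)+(J_CB/b)) = 55990 N·m, T_B = 1615 N·m.
τ in each portion: τ_AC = 1.94×10^6 Pa, τ_CB = 9.83×10^5 Pa; maximum is in AC.
τ_max = T_AC·r/J = 55990·0.264/7.63×10^-3 = 1.937×10^6 Pa.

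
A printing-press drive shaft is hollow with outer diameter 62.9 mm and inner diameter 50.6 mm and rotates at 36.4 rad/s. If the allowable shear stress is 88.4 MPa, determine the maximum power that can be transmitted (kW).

J = π(d_o⁴ − d_i⁴)/32 = π(0.0629⁴ − 0.0506⁴)/32 = 8.932×10^-7 m⁴.
T_max = τ_allow·J/r = 8.84×10^7 × 8.932×10^-7 / 0.0314 = 2511 N·m.
ω = 36.4 rad/s, so P_max = T_max·ω = 9.138×10^4 W.

91.4 kW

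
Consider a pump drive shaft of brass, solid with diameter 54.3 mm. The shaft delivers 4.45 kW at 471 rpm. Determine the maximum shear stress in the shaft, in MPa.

ω = 2π·471/60 = 49.32 rad/s, so T = P/ω = 4.45×10³ / 49.32 = 90.22 N·m.
J = πd⁴/32 = π(0.0543)⁴/32 = 8.535×10^-7 m⁴.
τ_max = T·r/J = 90.22 × 0.0271 / 8.535×10^-7 = 2.870×10^6 Pa.

2.87 MPa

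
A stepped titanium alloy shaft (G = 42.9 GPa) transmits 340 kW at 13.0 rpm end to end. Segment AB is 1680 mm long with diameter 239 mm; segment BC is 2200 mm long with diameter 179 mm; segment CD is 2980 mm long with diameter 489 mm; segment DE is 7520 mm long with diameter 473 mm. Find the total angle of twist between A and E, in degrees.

9.72°

ω = 2π·13.0/60 = 1.361 rad/s, so T = P/ω = 340×10³ / 1.361 = 249800 N·m.
J_AB = π(0.239)⁴/32 = 3.20×10^-4 m⁴; J_BC = π(0.179)⁴/32 = 1.01×10^-4 m⁴; J_CD = π(0.489)⁴/32 = 5.61×10^-3 m⁴; J_DE = π(0.473)⁴/32 = 4.91×10^-3 m⁴.
θ = (T/G)·Σ L_i/J_i = (249800/42.9×10⁹)·(1.68/3.20×10^-4 + 2.20/1.01×10^-4 + 2.98/5.61×10^-3 + 7.52/4.91×10^-3) = 0.1696 rad.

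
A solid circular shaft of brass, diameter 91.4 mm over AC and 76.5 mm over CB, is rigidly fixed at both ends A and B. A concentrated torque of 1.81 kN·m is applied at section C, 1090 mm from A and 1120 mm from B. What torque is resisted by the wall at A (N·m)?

Compatibility: T_A·a/J_AC = T_B·b/J_CB with T_A + T_B = T₀.
J_AC = 6.85×10^-6 m⁴, J_CB = 3.36×10^-6 m⁴, so T_A = T₀·(J_AC/a)/((J_AC/a)+(J_CB/b)) = 1225 N·m, T_B = 585.0 N·m.

1220 N·m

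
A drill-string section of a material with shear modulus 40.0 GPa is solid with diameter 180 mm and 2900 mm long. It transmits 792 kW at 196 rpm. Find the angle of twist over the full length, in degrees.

1.56°

ω = 2π·196/60 = 20.53 rad/s, so T = P/ω = 792×10³ / 20.53 = 38590 N·m.
J = πd⁴/32 = π(0.180)⁴/32 = 1.031×10^-4 m⁴.
θ = T·L/(G·J) = 38590 × 2.90 / (40.0×10⁹ × 1.031×10^-4) = 0.02714 rad.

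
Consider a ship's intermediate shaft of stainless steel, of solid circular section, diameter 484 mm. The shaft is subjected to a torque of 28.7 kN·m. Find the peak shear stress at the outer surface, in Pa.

J = πd⁴/32 = π(0.484)⁴/32 = 5.387×10^-3 m⁴.
τ_max = T·r/J = 28700 × 0.242 / 5.387×10^-3 = 1.289×10^6 Pa.

1.29e6 Pa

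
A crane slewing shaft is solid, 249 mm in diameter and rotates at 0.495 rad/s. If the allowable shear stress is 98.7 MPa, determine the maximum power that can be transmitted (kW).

J = πd⁴/32 = π(0.249)⁴/32 = 3.774×10^-4 m⁴.
T_max = τ_allow·J/r = 9.87×10^7 × 3.774×10^-4 / 0.124 = 299200 N·m.
ω = 0.495 rad/s, so P_max = T_max·ω = 1.481×10^5 W.

148 kW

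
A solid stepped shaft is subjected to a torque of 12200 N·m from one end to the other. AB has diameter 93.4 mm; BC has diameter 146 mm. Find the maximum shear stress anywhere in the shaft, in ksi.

11.1 ksi

Under the same torque, τ_max = 16T/(πd³) is largest where d is smallest — segment AB (d = 93.4 mm).
τ_max = 16·12200/(π·(0.0934)³) = 7.626×10^7 Pa.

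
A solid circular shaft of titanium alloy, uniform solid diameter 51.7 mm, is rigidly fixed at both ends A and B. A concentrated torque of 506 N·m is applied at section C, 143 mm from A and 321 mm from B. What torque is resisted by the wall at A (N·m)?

With uniform GJ and both ends fixed, compatibility θ_AC = θ_CB gives T_A·a = T_B·b, together with T_A + T_B = T₀.
T_A = T₀·b/(a+b) = 506.0·321/464.0 = 350.1 N·m; T_B = 155.9 N·m.

350 N·m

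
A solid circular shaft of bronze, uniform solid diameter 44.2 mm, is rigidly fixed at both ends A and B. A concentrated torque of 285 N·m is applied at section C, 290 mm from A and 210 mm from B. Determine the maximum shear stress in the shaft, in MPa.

With uniform GJ and both ends fixed, compatibility θ_AC = θ_CB gives T_A·a = T_B·b, together with T_A + T_B = T₀.
T_A = T₀·b/(a+b) = 285.0·210/500.0 = 119.7 N·m; T_B = 165.3 N·m.
τ in each portion: τ_AC = 7.06×10^6 Pa, τ_CB = 9.75×10^6 Pa; maximum is in CB.
τ_max = T_CB·r/J = 165.3·0.0221/3.75×10^-7 = 9.749×10^6 Pa.

9.75 MPa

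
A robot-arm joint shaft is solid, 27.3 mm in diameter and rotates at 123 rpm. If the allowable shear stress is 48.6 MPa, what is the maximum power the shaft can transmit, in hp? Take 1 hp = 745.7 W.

3.35 hp

J = πd⁴/32 = π(0.0273)⁴/32 = 5.453×10^-8 m⁴.
T_max = τ_allow·J/r = 4.86×10^7 × 5.453×10^-8 / 0.0137 = 194.2 N·m.
ω = 2π·123/60 = 12.88 rad/s, so P_max = T_max·ω = 2501 W.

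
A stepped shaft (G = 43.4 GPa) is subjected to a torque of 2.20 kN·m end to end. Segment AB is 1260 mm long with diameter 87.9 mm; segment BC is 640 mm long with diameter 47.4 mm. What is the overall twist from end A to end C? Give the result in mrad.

J_AB = π(0.0879)⁴/32 = 5.86×10^-6 m⁴; J_BC = π(0.0474)⁴/32 = 4.96×10^-7 m⁴.
θ = (T/G)·Σ L_i/J_i = (2200/43.4×10⁹)·(1.26/5.86×10^-6 + 0.640/4.96×10^-7) = 0.07636 rad.

76.4 mrad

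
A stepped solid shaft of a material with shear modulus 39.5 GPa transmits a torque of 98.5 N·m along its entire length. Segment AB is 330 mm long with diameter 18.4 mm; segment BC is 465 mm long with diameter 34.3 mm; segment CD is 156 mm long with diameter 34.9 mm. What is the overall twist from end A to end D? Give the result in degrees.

4.83°

J_AB = π(0.0184)⁴/32 = 1.13×10^-8 m⁴; J_BC = π(0.0343)⁴/32 = 1.36×10^-7 m⁴; J_CD = π(0.0349)⁴/32 = 1.46×10^-7 m⁴.
θ = (T/G)·Σ L_i/J_i = (98.50/39.5×10⁹)·(0.330/1.13×10^-8 + 0.465/1.36×10^-7 + 0.156/1.46×10^-7) = 0.08433 rad.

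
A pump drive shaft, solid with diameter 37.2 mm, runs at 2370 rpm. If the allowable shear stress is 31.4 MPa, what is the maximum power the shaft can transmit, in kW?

78.8 kW

J = πd⁴/32 = π(0.0372)⁴/32 = 1.880×10^-7 m⁴.
T_max = τ_allow·J/r = 3.14×10^7 × 1.880×10^-7 / 0.0186 = 317.4 N·m.
ω = 2π·2370/60 = 248.2 rad/s, so P_max = T_max·ω = 7.877×10^4 W.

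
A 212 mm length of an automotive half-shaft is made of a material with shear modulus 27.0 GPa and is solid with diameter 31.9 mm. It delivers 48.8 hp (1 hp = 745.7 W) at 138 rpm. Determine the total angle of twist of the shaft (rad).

0.194 rad

ω = 2π·138/60 = 14.45 rad/s, so T = P/ω = 48.8×745.7 / 14.45 = 2518 N·m.
J = πd⁴/32 = π(0.0319)⁴/32 = 1.017×10^-7 m⁴.
θ = T·L/(G·J) = 2518 × 0.212 / (27.0×10⁹ × 1.017×10^-7) = 0.1945 rad.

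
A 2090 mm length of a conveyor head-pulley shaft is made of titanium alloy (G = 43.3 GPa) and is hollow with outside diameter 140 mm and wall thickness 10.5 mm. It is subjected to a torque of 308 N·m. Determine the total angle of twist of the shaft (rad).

J = π(d_o⁴ − d_i⁴)/32 = π(0.140⁴ − 0.119⁴)/32 = 1.803×10^-5 m⁴.
θ = T·L/(G·J) = 308.0 × 2.09 / (43.3×10⁹ × 1.803×10^-5) = 8.247×10^-4 rad.

8.25e-4 rad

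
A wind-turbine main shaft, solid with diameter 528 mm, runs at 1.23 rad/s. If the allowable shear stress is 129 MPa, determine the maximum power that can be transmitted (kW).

J = πd⁴/32 = π(0.528)⁴/32 = 7.630×10^-3 m⁴.
T_max = τ_allow·J/r = 1.29×10^8 × 7.630×10^-3 / 0.264 = 3.728e6 N·m.
ω = 1.23 rad/s, so P_max = T_max·ω = 4.586×10^6 W.

4590 kW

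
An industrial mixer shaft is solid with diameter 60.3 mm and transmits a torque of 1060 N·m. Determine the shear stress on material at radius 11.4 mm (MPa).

9.31 MPa

J = πd⁴/32 = π(0.0603)⁴/32 = 1.298×10^-6 m⁴.
Shear stress varies linearly with radius: τ = T·r/J = 1060 × 0.0114 / 1.298×10^-6 = 9.310×10^6 Pa.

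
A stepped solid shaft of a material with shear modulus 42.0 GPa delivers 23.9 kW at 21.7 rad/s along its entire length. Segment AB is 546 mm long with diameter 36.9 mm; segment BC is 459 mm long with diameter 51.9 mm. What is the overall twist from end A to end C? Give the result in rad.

ω = 21.7 rad/s, so T = P/ω = 23.9×10³ / 21.70 = 1101 N·m.
J_AB = π(0.0369)⁴/32 = 1.82×10^-7 m⁴; J_BC = π(0.0519)⁴/32 = 7.12×10^-7 m⁴.
θ = (T/G)·Σ L_i/J_i = (1101/42.0×10⁹)·(0.546/1.82×10^-7 + 0.459/7.12×10^-7) = 0.09556 rad.

0.0956 rad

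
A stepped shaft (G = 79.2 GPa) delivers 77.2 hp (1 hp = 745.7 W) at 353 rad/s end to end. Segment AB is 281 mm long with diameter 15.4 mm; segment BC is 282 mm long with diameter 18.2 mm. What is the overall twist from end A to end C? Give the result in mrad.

159 mrad

ω = 353 rad/s, so T = P/ω = 77.2×745.7 / 353.0 = 163.1 N·m.
J_AB = π(0.0154)⁴/32 = 5.52×10^-9 m⁴; J_BC = π(0.0182)⁴/32 = 1.08×10^-8 m⁴.
θ = (T/G)·Σ L_i/J_i = (163.1/79.2×10⁹)·(0.281/5.52×10^-9 + 0.282/1.08×10^-8) = 0.1587 rad.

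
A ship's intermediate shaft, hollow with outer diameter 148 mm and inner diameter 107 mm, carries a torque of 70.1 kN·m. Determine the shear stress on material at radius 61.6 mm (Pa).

J = π(d_o⁴ − d_i⁴)/32 = π(0.148⁴ − 0.107⁴)/32 = 3.423×10^-5 m⁴.
Shear stress varies linearly with radius: τ = T·r/J = 70100 × 0.0616 / 3.423×10^-5 = 1.261×10^8 Pa.

1.26e8 Pa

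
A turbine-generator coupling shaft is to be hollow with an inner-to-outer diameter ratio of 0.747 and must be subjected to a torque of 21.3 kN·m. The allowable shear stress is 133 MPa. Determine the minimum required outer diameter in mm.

106 mm

For a hollow shaft with d_i/d_o = 0.747: τ_max = 16T/(π d_o³ (1−k⁴)), so d_o = [16T/(π τ_allow (1−k⁴))]^(1/3) = [16·21300/(π·1.33×10^8·0.6886)]^(1/3) = 0.1058 m.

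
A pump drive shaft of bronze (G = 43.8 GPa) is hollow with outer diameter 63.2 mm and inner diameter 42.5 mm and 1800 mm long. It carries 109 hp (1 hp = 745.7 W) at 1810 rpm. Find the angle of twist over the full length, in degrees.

ω = 2π·1810/60 = 189.5 rad/s, so T = P/ω = 109×745.7 / 189.5 = 428.8 N·m.
J = π(d_o⁴ − d_i⁴)/32 = π(0.0632⁴ − 0.0425⁴)/32 = 1.246×10^-6 m⁴.
θ = T·L/(G·J) = 428.8 × 1.80 / (43.8×10⁹ × 1.246×10^-6) = 0.01414 rad.

0.810°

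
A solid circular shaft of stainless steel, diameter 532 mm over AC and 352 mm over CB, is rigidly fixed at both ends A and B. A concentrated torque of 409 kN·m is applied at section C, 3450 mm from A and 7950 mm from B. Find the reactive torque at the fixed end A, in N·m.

378000 N·m

Compatibility: T_A·a/J_AC = T_B·b/J_CB with T_A + T_B = T₀.
J_AC = 7.86×10^-3 m⁴, J_CB = 1.51×10^-3 m⁴, so T_A = T₀·(J_AC/a)/((J_AC/a)+(J_CB/b)) = 377600 N·m, T_B = 31410 N·m.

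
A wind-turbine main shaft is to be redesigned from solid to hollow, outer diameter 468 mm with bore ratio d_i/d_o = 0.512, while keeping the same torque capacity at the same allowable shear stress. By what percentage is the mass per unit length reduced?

22.6 %

Equal τ_max and T ⇒ the solid shaft needs d_s³ = d_o³(1−k⁴), so d_s = 468·(1−0.512⁴)^(1/3) = 457.0 mm.
Area ratio A_h/A_s = d_o²(1−k²)/d_s² = (1−k²)/(1−k⁴)^(2/3) = 0.7737.
Mass saving = 1 − 0.7737 = 22.6 %.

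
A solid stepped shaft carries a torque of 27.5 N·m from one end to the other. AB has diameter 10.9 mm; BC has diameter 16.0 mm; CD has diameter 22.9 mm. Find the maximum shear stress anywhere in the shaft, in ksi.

Under the same torque, τ_max = 16T/(πd³) is largest where d is smallest — segment AB (d = 10.9 mm).
τ_max = 16·27.50/(π·(0.0109)³) = 1.081×10^8 Pa.

15.7 ksi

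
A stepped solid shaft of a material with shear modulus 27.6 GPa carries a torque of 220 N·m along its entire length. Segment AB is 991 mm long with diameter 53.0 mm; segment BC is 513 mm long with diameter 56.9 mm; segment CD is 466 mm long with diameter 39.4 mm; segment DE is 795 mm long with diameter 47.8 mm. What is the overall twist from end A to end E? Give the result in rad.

0.0422 rad

J_AB = π(0.0530)⁴/32 = 7.75×10^-7 m⁴; J_BC = π(0.0569)⁴/32 = 1.03×10^-6 m⁴; J_CD = π(0.0394)⁴/32 = 2.37×10^-7 m⁴; J_DE = π(0.0478)⁴/32 = 5.13×10^-7 m⁴.
θ = (T/G)·Σ L_i/J_i = (220.0/27.6×10⁹)·(0.991/7.75×10^-7 + 0.513/1.03×10^-6 + 0.466/2.37×10^-7 + 0.795/5.13×10^-7) = 0.04224 rad.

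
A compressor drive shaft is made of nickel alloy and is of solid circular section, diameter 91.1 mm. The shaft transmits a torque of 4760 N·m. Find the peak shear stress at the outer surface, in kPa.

32100 kPa

J = πd⁴/32 = π(0.0911)⁴/32 = 6.762×10^-6 m⁴.
τ_max = T·r/J = 4760 × 0.0456 / 6.762×10^-6 = 3.206×10^7 Pa.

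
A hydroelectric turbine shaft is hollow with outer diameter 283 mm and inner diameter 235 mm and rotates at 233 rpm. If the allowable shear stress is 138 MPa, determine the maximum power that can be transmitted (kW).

7860 kW

J = π(d_o⁴ − d_i⁴)/32 = π(0.283⁴ − 0.235⁴)/32 = 3.303×10^-4 m⁴.
T_max = τ_allow·J/r = 1.38×10^8 × 3.303×10^-4 / 0.141 = 322100 N·m.
ω = 2π·233/60 = 24.40 rad/s, so P_max = T_max·ω = 7.860×10^6 W.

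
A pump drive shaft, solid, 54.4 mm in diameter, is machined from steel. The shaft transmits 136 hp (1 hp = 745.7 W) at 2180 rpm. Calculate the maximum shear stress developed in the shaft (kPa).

ω = 2π·2180/60 = 228.3 rad/s, so T = P/ω = 136×745.7 / 228.3 = 444.2 N·m.
J = πd⁴/32 = π(0.0544)⁴/32 = 8.598×10^-7 m⁴.
τ_max = T·r/J = 444.2 × 0.0272 / 8.598×10^-7 = 1.405×10^7 Pa.

14100 kPa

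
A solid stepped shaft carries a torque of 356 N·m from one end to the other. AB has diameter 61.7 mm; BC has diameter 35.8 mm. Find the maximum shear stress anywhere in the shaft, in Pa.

Under the same torque, τ_max = 16T/(πd³) is largest where d is smallest — segment BC (d = 35.8 mm).
τ_max = 16·356.0/(π·(0.0358)³) = 3.952×10^7 Pa.

3.95e7 Pa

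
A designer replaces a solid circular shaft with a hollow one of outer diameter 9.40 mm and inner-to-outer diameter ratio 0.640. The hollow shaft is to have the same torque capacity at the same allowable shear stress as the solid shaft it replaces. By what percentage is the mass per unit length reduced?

Equal τ_max and T ⇒ the solid shaft needs d_s³ = d_o³(1−k⁴), so d_s = 9.40·(1−0.640⁴)^(1/3) = 8.842 mm.
Area ratio A_h/A_s = d_o²(1−k²)/d_s² = (1−k²)/(1−k⁴)^(2/3) = 0.6673.
Mass saving = 1 − 0.6673 = 33.3 %.

33.3 %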